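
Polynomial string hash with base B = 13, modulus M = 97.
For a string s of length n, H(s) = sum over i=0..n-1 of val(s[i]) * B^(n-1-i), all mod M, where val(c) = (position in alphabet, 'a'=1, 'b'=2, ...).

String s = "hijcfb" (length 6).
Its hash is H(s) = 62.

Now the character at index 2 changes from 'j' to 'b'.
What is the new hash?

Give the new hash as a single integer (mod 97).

val('j') = 10, val('b') = 2
Position k = 2, exponent = n-1-k = 3
B^3 mod M = 13^3 mod 97 = 63
Delta = (2 - 10) * 63 mod 97 = 78
New hash = (62 + 78) mod 97 = 43

Answer: 43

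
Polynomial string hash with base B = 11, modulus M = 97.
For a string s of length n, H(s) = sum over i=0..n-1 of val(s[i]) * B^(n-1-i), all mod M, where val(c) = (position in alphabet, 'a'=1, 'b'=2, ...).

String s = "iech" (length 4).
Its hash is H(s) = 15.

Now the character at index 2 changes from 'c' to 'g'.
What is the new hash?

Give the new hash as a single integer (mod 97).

Answer: 59

Derivation:
val('c') = 3, val('g') = 7
Position k = 2, exponent = n-1-k = 1
B^1 mod M = 11^1 mod 97 = 11
Delta = (7 - 3) * 11 mod 97 = 44
New hash = (15 + 44) mod 97 = 59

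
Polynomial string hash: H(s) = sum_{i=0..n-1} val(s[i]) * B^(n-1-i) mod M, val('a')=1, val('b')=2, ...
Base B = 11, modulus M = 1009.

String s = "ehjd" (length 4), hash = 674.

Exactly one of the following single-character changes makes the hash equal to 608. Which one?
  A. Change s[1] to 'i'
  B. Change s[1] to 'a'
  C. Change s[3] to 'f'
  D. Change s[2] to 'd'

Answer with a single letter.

Answer: D

Derivation:
Option A: s[1]='h'->'i', delta=(9-8)*11^2 mod 1009 = 121, hash=674+121 mod 1009 = 795
Option B: s[1]='h'->'a', delta=(1-8)*11^2 mod 1009 = 162, hash=674+162 mod 1009 = 836
Option C: s[3]='d'->'f', delta=(6-4)*11^0 mod 1009 = 2, hash=674+2 mod 1009 = 676
Option D: s[2]='j'->'d', delta=(4-10)*11^1 mod 1009 = 943, hash=674+943 mod 1009 = 608 <-- target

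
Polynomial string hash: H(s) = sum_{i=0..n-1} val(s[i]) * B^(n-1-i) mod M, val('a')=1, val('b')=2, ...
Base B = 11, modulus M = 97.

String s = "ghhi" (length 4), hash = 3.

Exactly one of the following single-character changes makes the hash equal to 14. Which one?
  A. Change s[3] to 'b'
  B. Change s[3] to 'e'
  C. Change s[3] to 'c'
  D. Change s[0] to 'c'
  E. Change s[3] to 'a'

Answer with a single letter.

Option A: s[3]='i'->'b', delta=(2-9)*11^0 mod 97 = 90, hash=3+90 mod 97 = 93
Option B: s[3]='i'->'e', delta=(5-9)*11^0 mod 97 = 93, hash=3+93 mod 97 = 96
Option C: s[3]='i'->'c', delta=(3-9)*11^0 mod 97 = 91, hash=3+91 mod 97 = 94
Option D: s[0]='g'->'c', delta=(3-7)*11^3 mod 97 = 11, hash=3+11 mod 97 = 14 <-- target
Option E: s[3]='i'->'a', delta=(1-9)*11^0 mod 97 = 89, hash=3+89 mod 97 = 92

Answer: D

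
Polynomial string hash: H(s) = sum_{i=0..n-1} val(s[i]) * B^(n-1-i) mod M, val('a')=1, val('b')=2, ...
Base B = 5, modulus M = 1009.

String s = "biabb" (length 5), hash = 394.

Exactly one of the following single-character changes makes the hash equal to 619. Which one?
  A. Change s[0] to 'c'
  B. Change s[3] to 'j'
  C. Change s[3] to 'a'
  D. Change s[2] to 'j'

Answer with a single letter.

Answer: D

Derivation:
Option A: s[0]='b'->'c', delta=(3-2)*5^4 mod 1009 = 625, hash=394+625 mod 1009 = 10
Option B: s[3]='b'->'j', delta=(10-2)*5^1 mod 1009 = 40, hash=394+40 mod 1009 = 434
Option C: s[3]='b'->'a', delta=(1-2)*5^1 mod 1009 = 1004, hash=394+1004 mod 1009 = 389
Option D: s[2]='a'->'j', delta=(10-1)*5^2 mod 1009 = 225, hash=394+225 mod 1009 = 619 <-- target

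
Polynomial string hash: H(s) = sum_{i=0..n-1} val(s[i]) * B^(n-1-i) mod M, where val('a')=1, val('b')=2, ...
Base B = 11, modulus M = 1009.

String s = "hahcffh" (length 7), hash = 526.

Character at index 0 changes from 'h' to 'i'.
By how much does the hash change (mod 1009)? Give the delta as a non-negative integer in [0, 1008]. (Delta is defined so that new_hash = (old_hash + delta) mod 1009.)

Answer: 766

Derivation:
Delta formula: (val(new) - val(old)) * B^(n-1-k) mod M
  val('i') - val('h') = 9 - 8 = 1
  B^(n-1-k) = 11^6 mod 1009 = 766
  Delta = 1 * 766 mod 1009 = 766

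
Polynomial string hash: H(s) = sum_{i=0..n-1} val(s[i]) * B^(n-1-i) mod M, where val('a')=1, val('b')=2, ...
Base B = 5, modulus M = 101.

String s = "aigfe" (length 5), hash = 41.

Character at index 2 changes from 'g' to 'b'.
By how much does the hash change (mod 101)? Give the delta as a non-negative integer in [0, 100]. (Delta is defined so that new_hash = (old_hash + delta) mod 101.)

Answer: 77

Derivation:
Delta formula: (val(new) - val(old)) * B^(n-1-k) mod M
  val('b') - val('g') = 2 - 7 = -5
  B^(n-1-k) = 5^2 mod 101 = 25
  Delta = -5 * 25 mod 101 = 77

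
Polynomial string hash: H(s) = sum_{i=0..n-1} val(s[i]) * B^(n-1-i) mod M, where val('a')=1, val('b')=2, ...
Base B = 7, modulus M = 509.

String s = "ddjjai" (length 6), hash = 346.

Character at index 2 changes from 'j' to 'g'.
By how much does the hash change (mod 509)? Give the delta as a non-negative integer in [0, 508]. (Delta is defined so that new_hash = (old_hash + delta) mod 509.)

Answer: 498

Derivation:
Delta formula: (val(new) - val(old)) * B^(n-1-k) mod M
  val('g') - val('j') = 7 - 10 = -3
  B^(n-1-k) = 7^3 mod 509 = 343
  Delta = -3 * 343 mod 509 = 498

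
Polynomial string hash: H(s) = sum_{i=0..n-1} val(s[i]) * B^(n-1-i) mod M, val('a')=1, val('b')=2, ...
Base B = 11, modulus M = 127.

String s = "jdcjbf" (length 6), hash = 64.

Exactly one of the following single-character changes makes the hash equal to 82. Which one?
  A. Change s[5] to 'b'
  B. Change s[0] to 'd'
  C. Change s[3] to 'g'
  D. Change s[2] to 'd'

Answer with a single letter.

Answer: C

Derivation:
Option A: s[5]='f'->'b', delta=(2-6)*11^0 mod 127 = 123, hash=64+123 mod 127 = 60
Option B: s[0]='j'->'d', delta=(4-10)*11^5 mod 127 = 37, hash=64+37 mod 127 = 101
Option C: s[3]='j'->'g', delta=(7-10)*11^2 mod 127 = 18, hash=64+18 mod 127 = 82 <-- target
Option D: s[2]='c'->'d', delta=(4-3)*11^3 mod 127 = 61, hash=64+61 mod 127 = 125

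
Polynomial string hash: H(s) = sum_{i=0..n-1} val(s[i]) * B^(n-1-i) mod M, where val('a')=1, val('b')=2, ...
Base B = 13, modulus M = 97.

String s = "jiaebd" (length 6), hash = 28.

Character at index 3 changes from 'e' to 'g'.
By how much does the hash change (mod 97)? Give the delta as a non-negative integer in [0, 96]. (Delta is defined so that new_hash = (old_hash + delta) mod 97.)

Answer: 47

Derivation:
Delta formula: (val(new) - val(old)) * B^(n-1-k) mod M
  val('g') - val('e') = 7 - 5 = 2
  B^(n-1-k) = 13^2 mod 97 = 72
  Delta = 2 * 72 mod 97 = 47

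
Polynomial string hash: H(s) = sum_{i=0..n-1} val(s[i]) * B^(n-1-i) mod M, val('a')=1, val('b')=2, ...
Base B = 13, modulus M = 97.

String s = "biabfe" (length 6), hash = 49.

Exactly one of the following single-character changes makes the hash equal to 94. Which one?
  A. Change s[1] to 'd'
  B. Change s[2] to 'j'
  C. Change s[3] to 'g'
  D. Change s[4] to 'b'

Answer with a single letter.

Option A: s[1]='i'->'d', delta=(4-9)*13^4 mod 97 = 76, hash=49+76 mod 97 = 28
Option B: s[2]='a'->'j', delta=(10-1)*13^3 mod 97 = 82, hash=49+82 mod 97 = 34
Option C: s[3]='b'->'g', delta=(7-2)*13^2 mod 97 = 69, hash=49+69 mod 97 = 21
Option D: s[4]='f'->'b', delta=(2-6)*13^1 mod 97 = 45, hash=49+45 mod 97 = 94 <-- target

Answer: D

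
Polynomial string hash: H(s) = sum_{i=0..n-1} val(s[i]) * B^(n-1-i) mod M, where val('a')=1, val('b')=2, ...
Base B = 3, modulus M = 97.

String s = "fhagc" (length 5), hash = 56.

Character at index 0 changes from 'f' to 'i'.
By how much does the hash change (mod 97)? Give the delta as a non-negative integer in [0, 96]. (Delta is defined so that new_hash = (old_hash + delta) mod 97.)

Answer: 49

Derivation:
Delta formula: (val(new) - val(old)) * B^(n-1-k) mod M
  val('i') - val('f') = 9 - 6 = 3
  B^(n-1-k) = 3^4 mod 97 = 81
  Delta = 3 * 81 mod 97 = 49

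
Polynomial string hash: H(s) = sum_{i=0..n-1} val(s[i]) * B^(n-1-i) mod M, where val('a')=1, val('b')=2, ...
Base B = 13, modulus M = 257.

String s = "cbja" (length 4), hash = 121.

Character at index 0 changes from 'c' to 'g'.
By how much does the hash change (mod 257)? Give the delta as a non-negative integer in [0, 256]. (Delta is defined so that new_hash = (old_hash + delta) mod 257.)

Delta formula: (val(new) - val(old)) * B^(n-1-k) mod M
  val('g') - val('c') = 7 - 3 = 4
  B^(n-1-k) = 13^3 mod 257 = 141
  Delta = 4 * 141 mod 257 = 50

Answer: 50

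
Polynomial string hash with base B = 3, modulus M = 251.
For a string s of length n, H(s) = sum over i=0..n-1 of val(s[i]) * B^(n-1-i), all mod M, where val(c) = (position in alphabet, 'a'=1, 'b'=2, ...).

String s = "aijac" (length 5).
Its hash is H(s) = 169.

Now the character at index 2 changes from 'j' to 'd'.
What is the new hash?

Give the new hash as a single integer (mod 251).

Answer: 115

Derivation:
val('j') = 10, val('d') = 4
Position k = 2, exponent = n-1-k = 2
B^2 mod M = 3^2 mod 251 = 9
Delta = (4 - 10) * 9 mod 251 = 197
New hash = (169 + 197) mod 251 = 115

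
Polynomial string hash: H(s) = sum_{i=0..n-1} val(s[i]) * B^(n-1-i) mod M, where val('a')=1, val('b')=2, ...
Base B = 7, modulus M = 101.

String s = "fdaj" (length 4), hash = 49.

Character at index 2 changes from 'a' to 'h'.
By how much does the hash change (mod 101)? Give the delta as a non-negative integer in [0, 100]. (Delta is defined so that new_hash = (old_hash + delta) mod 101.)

Answer: 49

Derivation:
Delta formula: (val(new) - val(old)) * B^(n-1-k) mod M
  val('h') - val('a') = 8 - 1 = 7
  B^(n-1-k) = 7^1 mod 101 = 7
  Delta = 7 * 7 mod 101 = 49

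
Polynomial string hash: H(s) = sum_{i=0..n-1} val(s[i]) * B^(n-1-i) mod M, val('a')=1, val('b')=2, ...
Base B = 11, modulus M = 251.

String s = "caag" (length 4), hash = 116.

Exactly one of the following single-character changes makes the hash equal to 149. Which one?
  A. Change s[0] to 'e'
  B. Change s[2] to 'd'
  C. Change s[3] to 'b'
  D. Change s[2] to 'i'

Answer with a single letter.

Option A: s[0]='c'->'e', delta=(5-3)*11^3 mod 251 = 152, hash=116+152 mod 251 = 17
Option B: s[2]='a'->'d', delta=(4-1)*11^1 mod 251 = 33, hash=116+33 mod 251 = 149 <-- target
Option C: s[3]='g'->'b', delta=(2-7)*11^0 mod 251 = 246, hash=116+246 mod 251 = 111
Option D: s[2]='a'->'i', delta=(9-1)*11^1 mod 251 = 88, hash=116+88 mod 251 = 204

Answer: B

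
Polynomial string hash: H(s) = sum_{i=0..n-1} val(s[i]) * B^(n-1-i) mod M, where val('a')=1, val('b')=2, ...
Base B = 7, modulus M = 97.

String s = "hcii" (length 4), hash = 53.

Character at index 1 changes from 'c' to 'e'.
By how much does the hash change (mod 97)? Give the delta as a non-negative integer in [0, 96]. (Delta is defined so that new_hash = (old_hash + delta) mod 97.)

Answer: 1

Derivation:
Delta formula: (val(new) - val(old)) * B^(n-1-k) mod M
  val('e') - val('c') = 5 - 3 = 2
  B^(n-1-k) = 7^2 mod 97 = 49
  Delta = 2 * 49 mod 97 = 1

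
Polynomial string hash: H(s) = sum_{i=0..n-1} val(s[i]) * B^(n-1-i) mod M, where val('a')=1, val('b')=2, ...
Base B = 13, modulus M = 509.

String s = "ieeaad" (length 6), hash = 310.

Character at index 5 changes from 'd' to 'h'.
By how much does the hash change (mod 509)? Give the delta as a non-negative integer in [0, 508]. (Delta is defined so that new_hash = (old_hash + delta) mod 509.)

Answer: 4

Derivation:
Delta formula: (val(new) - val(old)) * B^(n-1-k) mod M
  val('h') - val('d') = 8 - 4 = 4
  B^(n-1-k) = 13^0 mod 509 = 1
  Delta = 4 * 1 mod 509 = 4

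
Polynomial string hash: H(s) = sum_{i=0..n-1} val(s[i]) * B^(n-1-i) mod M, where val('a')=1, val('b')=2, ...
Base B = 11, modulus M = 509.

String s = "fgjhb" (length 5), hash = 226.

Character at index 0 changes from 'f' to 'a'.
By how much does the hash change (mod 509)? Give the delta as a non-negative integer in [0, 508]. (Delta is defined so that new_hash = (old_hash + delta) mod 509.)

Answer: 91

Derivation:
Delta formula: (val(new) - val(old)) * B^(n-1-k) mod M
  val('a') - val('f') = 1 - 6 = -5
  B^(n-1-k) = 11^4 mod 509 = 389
  Delta = -5 * 389 mod 509 = 91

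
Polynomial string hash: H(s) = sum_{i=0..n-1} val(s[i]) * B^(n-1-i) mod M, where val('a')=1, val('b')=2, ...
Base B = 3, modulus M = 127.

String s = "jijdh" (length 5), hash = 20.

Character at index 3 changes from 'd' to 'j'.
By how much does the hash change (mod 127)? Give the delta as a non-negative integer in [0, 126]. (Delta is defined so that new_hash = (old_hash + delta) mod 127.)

Delta formula: (val(new) - val(old)) * B^(n-1-k) mod M
  val('j') - val('d') = 10 - 4 = 6
  B^(n-1-k) = 3^1 mod 127 = 3
  Delta = 6 * 3 mod 127 = 18

Answer: 18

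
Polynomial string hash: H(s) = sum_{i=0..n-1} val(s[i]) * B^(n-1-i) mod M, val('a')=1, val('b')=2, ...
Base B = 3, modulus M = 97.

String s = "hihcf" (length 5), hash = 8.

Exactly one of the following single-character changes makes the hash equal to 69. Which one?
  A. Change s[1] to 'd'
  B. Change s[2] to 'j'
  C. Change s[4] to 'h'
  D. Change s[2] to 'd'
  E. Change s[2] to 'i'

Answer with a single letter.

Answer: D

Derivation:
Option A: s[1]='i'->'d', delta=(4-9)*3^3 mod 97 = 59, hash=8+59 mod 97 = 67
Option B: s[2]='h'->'j', delta=(10-8)*3^2 mod 97 = 18, hash=8+18 mod 97 = 26
Option C: s[4]='f'->'h', delta=(8-6)*3^0 mod 97 = 2, hash=8+2 mod 97 = 10
Option D: s[2]='h'->'d', delta=(4-8)*3^2 mod 97 = 61, hash=8+61 mod 97 = 69 <-- target
Option E: s[2]='h'->'i', delta=(9-8)*3^2 mod 97 = 9, hash=8+9 mod 97 = 17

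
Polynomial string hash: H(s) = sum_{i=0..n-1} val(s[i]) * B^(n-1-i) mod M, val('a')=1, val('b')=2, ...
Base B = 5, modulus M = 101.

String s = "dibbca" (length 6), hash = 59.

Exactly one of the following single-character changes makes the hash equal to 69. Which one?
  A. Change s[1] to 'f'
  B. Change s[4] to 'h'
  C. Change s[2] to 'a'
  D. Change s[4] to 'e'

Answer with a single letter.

Answer: D

Derivation:
Option A: s[1]='i'->'f', delta=(6-9)*5^4 mod 101 = 44, hash=59+44 mod 101 = 2
Option B: s[4]='c'->'h', delta=(8-3)*5^1 mod 101 = 25, hash=59+25 mod 101 = 84
Option C: s[2]='b'->'a', delta=(1-2)*5^3 mod 101 = 77, hash=59+77 mod 101 = 35
Option D: s[4]='c'->'e', delta=(5-3)*5^1 mod 101 = 10, hash=59+10 mod 101 = 69 <-- target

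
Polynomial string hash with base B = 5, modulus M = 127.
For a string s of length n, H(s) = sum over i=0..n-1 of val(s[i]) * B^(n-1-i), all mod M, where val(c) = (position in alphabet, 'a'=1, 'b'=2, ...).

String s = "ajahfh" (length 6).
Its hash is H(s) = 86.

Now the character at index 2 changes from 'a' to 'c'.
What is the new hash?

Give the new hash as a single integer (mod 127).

Answer: 82

Derivation:
val('a') = 1, val('c') = 3
Position k = 2, exponent = n-1-k = 3
B^3 mod M = 5^3 mod 127 = 125
Delta = (3 - 1) * 125 mod 127 = 123
New hash = (86 + 123) mod 127 = 82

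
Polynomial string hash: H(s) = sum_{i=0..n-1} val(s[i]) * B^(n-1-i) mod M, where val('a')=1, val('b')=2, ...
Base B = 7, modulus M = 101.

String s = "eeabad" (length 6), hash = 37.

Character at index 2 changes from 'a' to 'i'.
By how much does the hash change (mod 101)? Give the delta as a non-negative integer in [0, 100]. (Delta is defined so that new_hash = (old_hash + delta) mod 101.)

Answer: 17

Derivation:
Delta formula: (val(new) - val(old)) * B^(n-1-k) mod M
  val('i') - val('a') = 9 - 1 = 8
  B^(n-1-k) = 7^3 mod 101 = 40
  Delta = 8 * 40 mod 101 = 17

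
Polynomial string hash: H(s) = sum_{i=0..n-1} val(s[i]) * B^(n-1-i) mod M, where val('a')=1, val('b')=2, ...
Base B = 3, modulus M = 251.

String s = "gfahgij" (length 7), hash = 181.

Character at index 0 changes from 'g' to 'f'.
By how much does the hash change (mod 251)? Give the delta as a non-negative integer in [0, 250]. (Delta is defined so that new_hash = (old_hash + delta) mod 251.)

Answer: 24

Derivation:
Delta formula: (val(new) - val(old)) * B^(n-1-k) mod M
  val('f') - val('g') = 6 - 7 = -1
  B^(n-1-k) = 3^6 mod 251 = 227
  Delta = -1 * 227 mod 251 = 24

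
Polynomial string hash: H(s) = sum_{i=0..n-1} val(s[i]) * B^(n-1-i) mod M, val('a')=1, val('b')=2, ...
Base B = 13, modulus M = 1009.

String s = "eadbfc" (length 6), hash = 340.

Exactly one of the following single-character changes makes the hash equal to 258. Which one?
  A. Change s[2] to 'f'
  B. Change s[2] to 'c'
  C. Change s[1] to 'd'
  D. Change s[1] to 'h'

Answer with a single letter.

Answer: C

Derivation:
Option A: s[2]='d'->'f', delta=(6-4)*13^3 mod 1009 = 358, hash=340+358 mod 1009 = 698
Option B: s[2]='d'->'c', delta=(3-4)*13^3 mod 1009 = 830, hash=340+830 mod 1009 = 161
Option C: s[1]='a'->'d', delta=(4-1)*13^4 mod 1009 = 927, hash=340+927 mod 1009 = 258 <-- target
Option D: s[1]='a'->'h', delta=(8-1)*13^4 mod 1009 = 145, hash=340+145 mod 1009 = 485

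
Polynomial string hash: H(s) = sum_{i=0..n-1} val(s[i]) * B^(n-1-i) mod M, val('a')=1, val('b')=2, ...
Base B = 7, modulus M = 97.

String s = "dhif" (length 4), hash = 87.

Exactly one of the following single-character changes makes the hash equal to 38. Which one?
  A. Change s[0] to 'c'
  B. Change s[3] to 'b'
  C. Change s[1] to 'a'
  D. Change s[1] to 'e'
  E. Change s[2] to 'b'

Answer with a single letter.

Option A: s[0]='d'->'c', delta=(3-4)*7^3 mod 97 = 45, hash=87+45 mod 97 = 35
Option B: s[3]='f'->'b', delta=(2-6)*7^0 mod 97 = 93, hash=87+93 mod 97 = 83
Option C: s[1]='h'->'a', delta=(1-8)*7^2 mod 97 = 45, hash=87+45 mod 97 = 35
Option D: s[1]='h'->'e', delta=(5-8)*7^2 mod 97 = 47, hash=87+47 mod 97 = 37
Option E: s[2]='i'->'b', delta=(2-9)*7^1 mod 97 = 48, hash=87+48 mod 97 = 38 <-- target

Answer: E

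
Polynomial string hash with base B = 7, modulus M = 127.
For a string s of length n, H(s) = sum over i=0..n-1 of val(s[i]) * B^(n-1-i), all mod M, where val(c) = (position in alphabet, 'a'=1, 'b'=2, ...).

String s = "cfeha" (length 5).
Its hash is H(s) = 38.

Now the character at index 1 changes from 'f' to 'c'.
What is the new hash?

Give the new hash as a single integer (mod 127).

val('f') = 6, val('c') = 3
Position k = 1, exponent = n-1-k = 3
B^3 mod M = 7^3 mod 127 = 89
Delta = (3 - 6) * 89 mod 127 = 114
New hash = (38 + 114) mod 127 = 25

Answer: 25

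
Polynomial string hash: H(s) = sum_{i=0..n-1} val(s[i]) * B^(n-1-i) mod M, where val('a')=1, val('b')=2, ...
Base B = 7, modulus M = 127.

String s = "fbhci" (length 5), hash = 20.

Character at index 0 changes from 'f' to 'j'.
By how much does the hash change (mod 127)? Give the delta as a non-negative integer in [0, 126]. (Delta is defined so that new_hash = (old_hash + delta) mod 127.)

Answer: 79

Derivation:
Delta formula: (val(new) - val(old)) * B^(n-1-k) mod M
  val('j') - val('f') = 10 - 6 = 4
  B^(n-1-k) = 7^4 mod 127 = 115
  Delta = 4 * 115 mod 127 = 79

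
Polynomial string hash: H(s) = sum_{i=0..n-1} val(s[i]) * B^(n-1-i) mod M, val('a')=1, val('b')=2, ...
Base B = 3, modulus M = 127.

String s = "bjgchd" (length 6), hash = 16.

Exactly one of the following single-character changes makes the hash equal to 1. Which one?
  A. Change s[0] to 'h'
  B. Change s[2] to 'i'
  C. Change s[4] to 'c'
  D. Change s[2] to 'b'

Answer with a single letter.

Option A: s[0]='b'->'h', delta=(8-2)*3^5 mod 127 = 61, hash=16+61 mod 127 = 77
Option B: s[2]='g'->'i', delta=(9-7)*3^3 mod 127 = 54, hash=16+54 mod 127 = 70
Option C: s[4]='h'->'c', delta=(3-8)*3^1 mod 127 = 112, hash=16+112 mod 127 = 1 <-- target
Option D: s[2]='g'->'b', delta=(2-7)*3^3 mod 127 = 119, hash=16+119 mod 127 = 8

Answer: C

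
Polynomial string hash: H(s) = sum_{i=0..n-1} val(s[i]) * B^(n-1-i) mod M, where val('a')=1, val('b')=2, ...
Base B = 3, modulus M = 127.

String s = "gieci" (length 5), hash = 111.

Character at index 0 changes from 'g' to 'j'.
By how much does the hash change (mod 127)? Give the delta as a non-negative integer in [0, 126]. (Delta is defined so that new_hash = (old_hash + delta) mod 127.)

Delta formula: (val(new) - val(old)) * B^(n-1-k) mod M
  val('j') - val('g') = 10 - 7 = 3
  B^(n-1-k) = 3^4 mod 127 = 81
  Delta = 3 * 81 mod 127 = 116

Answer: 116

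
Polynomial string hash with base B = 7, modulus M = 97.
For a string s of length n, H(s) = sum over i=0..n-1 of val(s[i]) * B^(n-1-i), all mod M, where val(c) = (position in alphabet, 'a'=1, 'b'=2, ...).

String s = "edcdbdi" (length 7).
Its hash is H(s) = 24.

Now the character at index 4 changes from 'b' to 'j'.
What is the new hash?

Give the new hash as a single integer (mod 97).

val('b') = 2, val('j') = 10
Position k = 4, exponent = n-1-k = 2
B^2 mod M = 7^2 mod 97 = 49
Delta = (10 - 2) * 49 mod 97 = 4
New hash = (24 + 4) mod 97 = 28

Answer: 28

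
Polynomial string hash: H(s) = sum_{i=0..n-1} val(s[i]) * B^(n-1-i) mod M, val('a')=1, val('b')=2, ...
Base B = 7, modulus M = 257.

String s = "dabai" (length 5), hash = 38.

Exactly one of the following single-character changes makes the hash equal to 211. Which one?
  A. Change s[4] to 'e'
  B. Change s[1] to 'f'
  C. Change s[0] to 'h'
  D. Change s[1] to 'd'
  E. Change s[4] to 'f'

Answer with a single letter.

Option A: s[4]='i'->'e', delta=(5-9)*7^0 mod 257 = 253, hash=38+253 mod 257 = 34
Option B: s[1]='a'->'f', delta=(6-1)*7^3 mod 257 = 173, hash=38+173 mod 257 = 211 <-- target
Option C: s[0]='d'->'h', delta=(8-4)*7^4 mod 257 = 95, hash=38+95 mod 257 = 133
Option D: s[1]='a'->'d', delta=(4-1)*7^3 mod 257 = 1, hash=38+1 mod 257 = 39
Option E: s[4]='i'->'f', delta=(6-9)*7^0 mod 257 = 254, hash=38+254 mod 257 = 35

Answer: B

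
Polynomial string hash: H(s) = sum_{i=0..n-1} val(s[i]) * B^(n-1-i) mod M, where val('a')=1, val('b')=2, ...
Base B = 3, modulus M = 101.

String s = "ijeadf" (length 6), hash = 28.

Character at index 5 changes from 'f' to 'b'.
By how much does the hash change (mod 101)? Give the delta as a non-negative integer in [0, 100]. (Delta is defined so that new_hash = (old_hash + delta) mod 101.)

Answer: 97

Derivation:
Delta formula: (val(new) - val(old)) * B^(n-1-k) mod M
  val('b') - val('f') = 2 - 6 = -4
  B^(n-1-k) = 3^0 mod 101 = 1
  Delta = -4 * 1 mod 101 = 97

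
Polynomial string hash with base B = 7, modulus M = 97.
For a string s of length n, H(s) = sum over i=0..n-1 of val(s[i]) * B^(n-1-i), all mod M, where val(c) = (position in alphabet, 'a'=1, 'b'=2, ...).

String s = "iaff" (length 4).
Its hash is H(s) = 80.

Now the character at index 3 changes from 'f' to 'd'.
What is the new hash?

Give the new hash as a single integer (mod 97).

Answer: 78

Derivation:
val('f') = 6, val('d') = 4
Position k = 3, exponent = n-1-k = 0
B^0 mod M = 7^0 mod 97 = 1
Delta = (4 - 6) * 1 mod 97 = 95
New hash = (80 + 95) mod 97 = 78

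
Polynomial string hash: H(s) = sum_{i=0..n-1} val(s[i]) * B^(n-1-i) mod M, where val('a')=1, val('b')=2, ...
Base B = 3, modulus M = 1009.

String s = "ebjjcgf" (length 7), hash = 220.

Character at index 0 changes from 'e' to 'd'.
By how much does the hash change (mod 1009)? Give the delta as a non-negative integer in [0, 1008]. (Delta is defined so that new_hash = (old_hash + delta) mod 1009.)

Delta formula: (val(new) - val(old)) * B^(n-1-k) mod M
  val('d') - val('e') = 4 - 5 = -1
  B^(n-1-k) = 3^6 mod 1009 = 729
  Delta = -1 * 729 mod 1009 = 280

Answer: 280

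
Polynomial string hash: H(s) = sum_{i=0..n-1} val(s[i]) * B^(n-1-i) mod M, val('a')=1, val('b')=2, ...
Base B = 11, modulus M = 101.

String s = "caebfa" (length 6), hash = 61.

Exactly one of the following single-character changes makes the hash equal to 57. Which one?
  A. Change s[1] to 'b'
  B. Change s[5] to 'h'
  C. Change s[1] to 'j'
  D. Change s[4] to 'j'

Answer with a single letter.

Answer: A

Derivation:
Option A: s[1]='a'->'b', delta=(2-1)*11^4 mod 101 = 97, hash=61+97 mod 101 = 57 <-- target
Option B: s[5]='a'->'h', delta=(8-1)*11^0 mod 101 = 7, hash=61+7 mod 101 = 68
Option C: s[1]='a'->'j', delta=(10-1)*11^4 mod 101 = 65, hash=61+65 mod 101 = 25
Option D: s[4]='f'->'j', delta=(10-6)*11^1 mod 101 = 44, hash=61+44 mod 101 = 4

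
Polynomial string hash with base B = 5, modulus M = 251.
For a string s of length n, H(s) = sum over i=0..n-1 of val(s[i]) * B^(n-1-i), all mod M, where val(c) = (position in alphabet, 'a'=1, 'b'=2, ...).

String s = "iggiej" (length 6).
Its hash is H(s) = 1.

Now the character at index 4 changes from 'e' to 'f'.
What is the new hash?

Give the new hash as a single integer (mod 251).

Answer: 6

Derivation:
val('e') = 5, val('f') = 6
Position k = 4, exponent = n-1-k = 1
B^1 mod M = 5^1 mod 251 = 5
Delta = (6 - 5) * 5 mod 251 = 5
New hash = (1 + 5) mod 251 = 6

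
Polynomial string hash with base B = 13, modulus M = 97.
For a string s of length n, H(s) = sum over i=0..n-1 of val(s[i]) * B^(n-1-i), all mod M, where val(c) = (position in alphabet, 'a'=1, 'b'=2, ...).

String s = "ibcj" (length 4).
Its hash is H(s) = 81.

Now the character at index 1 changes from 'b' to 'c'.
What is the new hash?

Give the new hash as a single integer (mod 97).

Answer: 56

Derivation:
val('b') = 2, val('c') = 3
Position k = 1, exponent = n-1-k = 2
B^2 mod M = 13^2 mod 97 = 72
Delta = (3 - 2) * 72 mod 97 = 72
New hash = (81 + 72) mod 97 = 56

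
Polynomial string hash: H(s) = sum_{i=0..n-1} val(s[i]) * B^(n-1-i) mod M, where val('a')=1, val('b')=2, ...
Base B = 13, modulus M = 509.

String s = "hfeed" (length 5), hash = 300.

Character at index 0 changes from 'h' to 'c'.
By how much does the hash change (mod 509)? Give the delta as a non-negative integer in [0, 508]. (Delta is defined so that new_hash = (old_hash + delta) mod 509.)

Delta formula: (val(new) - val(old)) * B^(n-1-k) mod M
  val('c') - val('h') = 3 - 8 = -5
  B^(n-1-k) = 13^4 mod 509 = 57
  Delta = -5 * 57 mod 509 = 224

Answer: 224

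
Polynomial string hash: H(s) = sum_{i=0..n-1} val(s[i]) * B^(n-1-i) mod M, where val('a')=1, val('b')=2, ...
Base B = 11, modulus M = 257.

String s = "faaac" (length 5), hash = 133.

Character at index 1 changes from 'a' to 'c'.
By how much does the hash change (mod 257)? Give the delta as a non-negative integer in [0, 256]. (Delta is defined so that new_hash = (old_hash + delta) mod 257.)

Answer: 92

Derivation:
Delta formula: (val(new) - val(old)) * B^(n-1-k) mod M
  val('c') - val('a') = 3 - 1 = 2
  B^(n-1-k) = 11^3 mod 257 = 46
  Delta = 2 * 46 mod 257 = 92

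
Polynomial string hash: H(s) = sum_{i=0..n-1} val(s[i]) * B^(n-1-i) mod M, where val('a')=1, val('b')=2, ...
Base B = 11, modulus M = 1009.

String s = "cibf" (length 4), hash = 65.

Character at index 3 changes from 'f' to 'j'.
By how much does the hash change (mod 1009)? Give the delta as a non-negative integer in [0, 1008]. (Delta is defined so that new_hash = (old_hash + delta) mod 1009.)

Delta formula: (val(new) - val(old)) * B^(n-1-k) mod M
  val('j') - val('f') = 10 - 6 = 4
  B^(n-1-k) = 11^0 mod 1009 = 1
  Delta = 4 * 1 mod 1009 = 4

Answer: 4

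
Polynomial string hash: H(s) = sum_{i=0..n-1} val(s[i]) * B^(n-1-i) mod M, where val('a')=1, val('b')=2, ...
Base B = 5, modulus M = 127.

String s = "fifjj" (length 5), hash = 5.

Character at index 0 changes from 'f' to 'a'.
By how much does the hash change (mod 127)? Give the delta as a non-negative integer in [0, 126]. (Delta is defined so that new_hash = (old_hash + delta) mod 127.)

Delta formula: (val(new) - val(old)) * B^(n-1-k) mod M
  val('a') - val('f') = 1 - 6 = -5
  B^(n-1-k) = 5^4 mod 127 = 117
  Delta = -5 * 117 mod 127 = 50

Answer: 50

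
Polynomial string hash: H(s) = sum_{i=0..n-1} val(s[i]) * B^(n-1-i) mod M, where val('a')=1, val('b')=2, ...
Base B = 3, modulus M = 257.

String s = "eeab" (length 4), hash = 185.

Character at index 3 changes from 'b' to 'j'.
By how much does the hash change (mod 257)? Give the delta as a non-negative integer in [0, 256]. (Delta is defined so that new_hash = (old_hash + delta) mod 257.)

Answer: 8

Derivation:
Delta formula: (val(new) - val(old)) * B^(n-1-k) mod M
  val('j') - val('b') = 10 - 2 = 8
  B^(n-1-k) = 3^0 mod 257 = 1
  Delta = 8 * 1 mod 257 = 8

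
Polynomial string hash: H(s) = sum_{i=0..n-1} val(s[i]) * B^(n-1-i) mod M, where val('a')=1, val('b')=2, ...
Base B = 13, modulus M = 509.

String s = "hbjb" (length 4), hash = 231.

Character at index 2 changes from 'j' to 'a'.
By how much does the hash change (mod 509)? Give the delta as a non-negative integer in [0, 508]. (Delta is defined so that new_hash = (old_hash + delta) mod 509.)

Answer: 392

Derivation:
Delta formula: (val(new) - val(old)) * B^(n-1-k) mod M
  val('a') - val('j') = 1 - 10 = -9
  B^(n-1-k) = 13^1 mod 509 = 13
  Delta = -9 * 13 mod 509 = 392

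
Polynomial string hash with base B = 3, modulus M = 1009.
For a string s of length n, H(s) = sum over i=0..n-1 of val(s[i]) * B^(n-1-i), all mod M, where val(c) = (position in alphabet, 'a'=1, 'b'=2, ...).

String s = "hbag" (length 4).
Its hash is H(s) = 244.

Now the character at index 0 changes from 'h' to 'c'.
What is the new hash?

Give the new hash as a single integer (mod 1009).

Answer: 109

Derivation:
val('h') = 8, val('c') = 3
Position k = 0, exponent = n-1-k = 3
B^3 mod M = 3^3 mod 1009 = 27
Delta = (3 - 8) * 27 mod 1009 = 874
New hash = (244 + 874) mod 1009 = 109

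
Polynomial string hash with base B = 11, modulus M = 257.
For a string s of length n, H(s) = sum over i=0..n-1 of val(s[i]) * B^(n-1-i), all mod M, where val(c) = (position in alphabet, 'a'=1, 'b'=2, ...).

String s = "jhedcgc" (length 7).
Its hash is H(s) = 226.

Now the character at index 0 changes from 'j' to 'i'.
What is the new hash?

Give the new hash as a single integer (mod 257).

Answer: 166

Derivation:
val('j') = 10, val('i') = 9
Position k = 0, exponent = n-1-k = 6
B^6 mod M = 11^6 mod 257 = 60
Delta = (9 - 10) * 60 mod 257 = 197
New hash = (226 + 197) mod 257 = 166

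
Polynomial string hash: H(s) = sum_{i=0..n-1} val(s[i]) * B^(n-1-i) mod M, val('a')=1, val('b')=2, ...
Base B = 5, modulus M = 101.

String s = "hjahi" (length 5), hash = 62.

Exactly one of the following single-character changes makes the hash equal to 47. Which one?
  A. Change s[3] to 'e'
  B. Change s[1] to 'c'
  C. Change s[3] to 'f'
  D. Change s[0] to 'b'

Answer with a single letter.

Answer: A

Derivation:
Option A: s[3]='h'->'e', delta=(5-8)*5^1 mod 101 = 86, hash=62+86 mod 101 = 47 <-- target
Option B: s[1]='j'->'c', delta=(3-10)*5^3 mod 101 = 34, hash=62+34 mod 101 = 96
Option C: s[3]='h'->'f', delta=(6-8)*5^1 mod 101 = 91, hash=62+91 mod 101 = 52
Option D: s[0]='h'->'b', delta=(2-8)*5^4 mod 101 = 88, hash=62+88 mod 101 = 49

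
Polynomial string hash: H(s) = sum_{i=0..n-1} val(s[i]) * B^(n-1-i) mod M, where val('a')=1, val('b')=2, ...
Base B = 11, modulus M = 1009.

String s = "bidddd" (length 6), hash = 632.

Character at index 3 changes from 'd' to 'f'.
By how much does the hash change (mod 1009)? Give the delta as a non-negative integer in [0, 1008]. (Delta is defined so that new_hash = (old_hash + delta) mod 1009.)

Delta formula: (val(new) - val(old)) * B^(n-1-k) mod M
  val('f') - val('d') = 6 - 4 = 2
  B^(n-1-k) = 11^2 mod 1009 = 121
  Delta = 2 * 121 mod 1009 = 242

Answer: 242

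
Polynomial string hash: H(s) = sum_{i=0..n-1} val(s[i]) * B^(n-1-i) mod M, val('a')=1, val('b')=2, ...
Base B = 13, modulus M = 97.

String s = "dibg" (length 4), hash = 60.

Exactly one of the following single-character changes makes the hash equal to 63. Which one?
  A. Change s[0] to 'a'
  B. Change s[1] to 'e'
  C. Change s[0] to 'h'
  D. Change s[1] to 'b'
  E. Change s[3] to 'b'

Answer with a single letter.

Answer: B

Derivation:
Option A: s[0]='d'->'a', delta=(1-4)*13^3 mod 97 = 5, hash=60+5 mod 97 = 65
Option B: s[1]='i'->'e', delta=(5-9)*13^2 mod 97 = 3, hash=60+3 mod 97 = 63 <-- target
Option C: s[0]='d'->'h', delta=(8-4)*13^3 mod 97 = 58, hash=60+58 mod 97 = 21
Option D: s[1]='i'->'b', delta=(2-9)*13^2 mod 97 = 78, hash=60+78 mod 97 = 41
Option E: s[3]='g'->'b', delta=(2-7)*13^0 mod 97 = 92, hash=60+92 mod 97 = 55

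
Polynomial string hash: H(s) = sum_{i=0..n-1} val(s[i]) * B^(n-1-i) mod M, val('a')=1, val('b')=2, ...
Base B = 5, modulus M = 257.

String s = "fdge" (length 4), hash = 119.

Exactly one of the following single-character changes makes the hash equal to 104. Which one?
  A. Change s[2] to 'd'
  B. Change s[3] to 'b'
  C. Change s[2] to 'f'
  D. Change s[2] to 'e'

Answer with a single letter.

Answer: A

Derivation:
Option A: s[2]='g'->'d', delta=(4-7)*5^1 mod 257 = 242, hash=119+242 mod 257 = 104 <-- target
Option B: s[3]='e'->'b', delta=(2-5)*5^0 mod 257 = 254, hash=119+254 mod 257 = 116
Option C: s[2]='g'->'f', delta=(6-7)*5^1 mod 257 = 252, hash=119+252 mod 257 = 114
Option D: s[2]='g'->'e', delta=(5-7)*5^1 mod 257 = 247, hash=119+247 mod 257 = 109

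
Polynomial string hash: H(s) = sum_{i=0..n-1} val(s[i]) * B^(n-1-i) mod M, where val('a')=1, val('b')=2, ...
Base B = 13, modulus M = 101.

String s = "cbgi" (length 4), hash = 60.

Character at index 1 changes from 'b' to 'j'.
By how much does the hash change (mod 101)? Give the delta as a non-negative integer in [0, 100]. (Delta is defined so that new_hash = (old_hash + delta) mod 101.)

Answer: 39

Derivation:
Delta formula: (val(new) - val(old)) * B^(n-1-k) mod M
  val('j') - val('b') = 10 - 2 = 8
  B^(n-1-k) = 13^2 mod 101 = 68
  Delta = 8 * 68 mod 101 = 39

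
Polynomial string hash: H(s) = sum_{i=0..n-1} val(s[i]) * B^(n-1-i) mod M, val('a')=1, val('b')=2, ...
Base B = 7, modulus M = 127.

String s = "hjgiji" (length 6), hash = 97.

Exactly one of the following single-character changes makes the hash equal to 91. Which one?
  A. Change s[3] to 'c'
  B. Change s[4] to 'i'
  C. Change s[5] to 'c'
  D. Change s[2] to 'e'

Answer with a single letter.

Option A: s[3]='i'->'c', delta=(3-9)*7^2 mod 127 = 87, hash=97+87 mod 127 = 57
Option B: s[4]='j'->'i', delta=(9-10)*7^1 mod 127 = 120, hash=97+120 mod 127 = 90
Option C: s[5]='i'->'c', delta=(3-9)*7^0 mod 127 = 121, hash=97+121 mod 127 = 91 <-- target
Option D: s[2]='g'->'e', delta=(5-7)*7^3 mod 127 = 76, hash=97+76 mod 127 = 46

Answer: C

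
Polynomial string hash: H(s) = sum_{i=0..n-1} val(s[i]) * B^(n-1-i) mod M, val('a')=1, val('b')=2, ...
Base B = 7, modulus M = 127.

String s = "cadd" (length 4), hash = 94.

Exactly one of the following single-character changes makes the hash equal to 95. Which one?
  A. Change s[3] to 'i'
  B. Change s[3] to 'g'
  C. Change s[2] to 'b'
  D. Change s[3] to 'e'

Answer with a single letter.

Option A: s[3]='d'->'i', delta=(9-4)*7^0 mod 127 = 5, hash=94+5 mod 127 = 99
Option B: s[3]='d'->'g', delta=(7-4)*7^0 mod 127 = 3, hash=94+3 mod 127 = 97
Option C: s[2]='d'->'b', delta=(2-4)*7^1 mod 127 = 113, hash=94+113 mod 127 = 80
Option D: s[3]='d'->'e', delta=(5-4)*7^0 mod 127 = 1, hash=94+1 mod 127 = 95 <-- target

Answer: D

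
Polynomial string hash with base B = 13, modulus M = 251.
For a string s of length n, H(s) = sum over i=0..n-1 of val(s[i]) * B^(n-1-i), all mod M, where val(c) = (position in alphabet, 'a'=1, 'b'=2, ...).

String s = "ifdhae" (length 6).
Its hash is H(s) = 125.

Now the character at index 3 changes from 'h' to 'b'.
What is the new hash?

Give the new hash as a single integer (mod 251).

Answer: 115

Derivation:
val('h') = 8, val('b') = 2
Position k = 3, exponent = n-1-k = 2
B^2 mod M = 13^2 mod 251 = 169
Delta = (2 - 8) * 169 mod 251 = 241
New hash = (125 + 241) mod 251 = 115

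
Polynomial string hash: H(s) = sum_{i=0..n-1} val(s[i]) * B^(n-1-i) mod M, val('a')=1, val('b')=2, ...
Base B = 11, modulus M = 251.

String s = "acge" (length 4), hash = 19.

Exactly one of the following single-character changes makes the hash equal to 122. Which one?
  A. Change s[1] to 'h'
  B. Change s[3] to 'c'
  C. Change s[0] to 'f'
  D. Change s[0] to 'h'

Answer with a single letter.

Answer: A

Derivation:
Option A: s[1]='c'->'h', delta=(8-3)*11^2 mod 251 = 103, hash=19+103 mod 251 = 122 <-- target
Option B: s[3]='e'->'c', delta=(3-5)*11^0 mod 251 = 249, hash=19+249 mod 251 = 17
Option C: s[0]='a'->'f', delta=(6-1)*11^3 mod 251 = 129, hash=19+129 mod 251 = 148
Option D: s[0]='a'->'h', delta=(8-1)*11^3 mod 251 = 30, hash=19+30 mod 251 = 49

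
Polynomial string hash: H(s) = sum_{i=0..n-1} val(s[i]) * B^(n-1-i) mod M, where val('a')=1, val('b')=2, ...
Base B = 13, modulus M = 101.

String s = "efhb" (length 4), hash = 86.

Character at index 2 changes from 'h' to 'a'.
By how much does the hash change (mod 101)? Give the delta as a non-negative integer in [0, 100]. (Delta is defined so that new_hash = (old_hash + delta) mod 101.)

Answer: 10

Derivation:
Delta formula: (val(new) - val(old)) * B^(n-1-k) mod M
  val('a') - val('h') = 1 - 8 = -7
  B^(n-1-k) = 13^1 mod 101 = 13
  Delta = -7 * 13 mod 101 = 10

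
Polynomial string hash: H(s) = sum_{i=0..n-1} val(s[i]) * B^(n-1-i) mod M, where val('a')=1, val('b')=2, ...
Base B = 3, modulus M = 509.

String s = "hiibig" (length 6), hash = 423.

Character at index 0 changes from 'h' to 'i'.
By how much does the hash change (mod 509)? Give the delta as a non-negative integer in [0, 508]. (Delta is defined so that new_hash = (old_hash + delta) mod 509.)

Delta formula: (val(new) - val(old)) * B^(n-1-k) mod M
  val('i') - val('h') = 9 - 8 = 1
  B^(n-1-k) = 3^5 mod 509 = 243
  Delta = 1 * 243 mod 509 = 243

Answer: 243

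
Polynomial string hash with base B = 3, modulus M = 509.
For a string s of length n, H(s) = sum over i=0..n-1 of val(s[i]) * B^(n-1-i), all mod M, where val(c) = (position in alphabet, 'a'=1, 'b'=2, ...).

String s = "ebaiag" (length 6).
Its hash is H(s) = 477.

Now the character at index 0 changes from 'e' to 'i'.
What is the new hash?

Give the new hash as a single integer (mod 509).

val('e') = 5, val('i') = 9
Position k = 0, exponent = n-1-k = 5
B^5 mod M = 3^5 mod 509 = 243
Delta = (9 - 5) * 243 mod 509 = 463
New hash = (477 + 463) mod 509 = 431

Answer: 431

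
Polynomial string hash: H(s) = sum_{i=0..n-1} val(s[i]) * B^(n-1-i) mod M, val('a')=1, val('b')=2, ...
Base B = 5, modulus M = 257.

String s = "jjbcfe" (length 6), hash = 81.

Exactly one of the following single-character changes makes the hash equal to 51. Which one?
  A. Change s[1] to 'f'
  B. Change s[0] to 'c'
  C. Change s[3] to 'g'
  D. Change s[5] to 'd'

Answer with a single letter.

Option A: s[1]='j'->'f', delta=(6-10)*5^4 mod 257 = 70, hash=81+70 mod 257 = 151
Option B: s[0]='j'->'c', delta=(3-10)*5^5 mod 257 = 227, hash=81+227 mod 257 = 51 <-- target
Option C: s[3]='c'->'g', delta=(7-3)*5^2 mod 257 = 100, hash=81+100 mod 257 = 181
Option D: s[5]='e'->'d', delta=(4-5)*5^0 mod 257 = 256, hash=81+256 mod 257 = 80

Answer: B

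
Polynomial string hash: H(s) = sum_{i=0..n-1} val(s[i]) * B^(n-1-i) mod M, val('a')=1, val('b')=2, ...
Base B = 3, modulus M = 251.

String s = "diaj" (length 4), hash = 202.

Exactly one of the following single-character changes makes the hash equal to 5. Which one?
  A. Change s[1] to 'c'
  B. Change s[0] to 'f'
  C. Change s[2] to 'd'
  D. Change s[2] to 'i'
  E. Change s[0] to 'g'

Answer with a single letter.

Answer: B

Derivation:
Option A: s[1]='i'->'c', delta=(3-9)*3^2 mod 251 = 197, hash=202+197 mod 251 = 148
Option B: s[0]='d'->'f', delta=(6-4)*3^3 mod 251 = 54, hash=202+54 mod 251 = 5 <-- target
Option C: s[2]='a'->'d', delta=(4-1)*3^1 mod 251 = 9, hash=202+9 mod 251 = 211
Option D: s[2]='a'->'i', delta=(9-1)*3^1 mod 251 = 24, hash=202+24 mod 251 = 226
Option E: s[0]='d'->'g', delta=(7-4)*3^3 mod 251 = 81, hash=202+81 mod 251 = 32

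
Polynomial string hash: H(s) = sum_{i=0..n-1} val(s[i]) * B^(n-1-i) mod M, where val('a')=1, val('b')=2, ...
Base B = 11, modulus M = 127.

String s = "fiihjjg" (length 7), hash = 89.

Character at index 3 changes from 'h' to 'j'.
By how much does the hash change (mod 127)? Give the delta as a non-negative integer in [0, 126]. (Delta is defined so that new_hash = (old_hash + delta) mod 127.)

Answer: 122

Derivation:
Delta formula: (val(new) - val(old)) * B^(n-1-k) mod M
  val('j') - val('h') = 10 - 8 = 2
  B^(n-1-k) = 11^3 mod 127 = 61
  Delta = 2 * 61 mod 127 = 122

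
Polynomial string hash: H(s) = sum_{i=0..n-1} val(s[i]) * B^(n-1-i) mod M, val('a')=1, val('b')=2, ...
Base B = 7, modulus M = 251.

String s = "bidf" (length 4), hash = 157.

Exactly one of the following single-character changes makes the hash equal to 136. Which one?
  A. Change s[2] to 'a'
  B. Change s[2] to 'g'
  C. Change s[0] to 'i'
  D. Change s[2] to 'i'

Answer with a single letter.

Option A: s[2]='d'->'a', delta=(1-4)*7^1 mod 251 = 230, hash=157+230 mod 251 = 136 <-- target
Option B: s[2]='d'->'g', delta=(7-4)*7^1 mod 251 = 21, hash=157+21 mod 251 = 178
Option C: s[0]='b'->'i', delta=(9-2)*7^3 mod 251 = 142, hash=157+142 mod 251 = 48
Option D: s[2]='d'->'i', delta=(9-4)*7^1 mod 251 = 35, hash=157+35 mod 251 = 192

Answer: A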